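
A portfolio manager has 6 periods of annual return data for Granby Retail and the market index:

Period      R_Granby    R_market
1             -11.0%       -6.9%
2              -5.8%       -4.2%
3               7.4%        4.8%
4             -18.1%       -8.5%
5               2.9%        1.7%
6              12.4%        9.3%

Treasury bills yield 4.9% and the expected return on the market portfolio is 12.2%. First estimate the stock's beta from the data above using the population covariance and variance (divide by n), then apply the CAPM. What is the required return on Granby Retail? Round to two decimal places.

16.76%

Mean R_i = (-11.0 − 5.8 + 7.4 − 18.1 + 2.9 + 12.4) / 6 = -2.0333%
Mean R_m = (-6.9 − 4.2 + 4.8 − 8.5 + 1.7 + 9.3) / 6 = -0.6333%
Σ(R_i − R̄_i)(R_m − R̄_m) = 402.1533  ⇒  Cov = 402.1533 / 6 = 67.0256
Σ(R_m − R̄_m)² = 247.5133  ⇒  Var(R_m) = 247.5133 / 6 = 41.2522
β = Cov / Var(R_m) = 67.0256 / 41.2522 = 1.6248
MRP = 12.2% − 4.9% = 7.30%
E(R) = R_f + β × MRP = 4.9% + 1.6248 × 7.3% = 16.76%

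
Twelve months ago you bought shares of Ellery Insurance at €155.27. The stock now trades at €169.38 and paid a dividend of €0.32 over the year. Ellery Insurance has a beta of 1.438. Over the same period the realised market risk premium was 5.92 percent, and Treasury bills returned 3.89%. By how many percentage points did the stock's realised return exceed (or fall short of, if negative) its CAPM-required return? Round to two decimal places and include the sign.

-3.11%

Realised HPR = (P1 + D1 − P0) / P0 = (169.38 + 0.32 − 155.27) / 155.27 = 14.43 / 155.27 = 9.2935%
CAPM required = R_f + β·MRP = 3.89% + 1.438 × 5.92% = 12.40296%
α = realised − required = 9.2935% − 12.40296% = -3.11%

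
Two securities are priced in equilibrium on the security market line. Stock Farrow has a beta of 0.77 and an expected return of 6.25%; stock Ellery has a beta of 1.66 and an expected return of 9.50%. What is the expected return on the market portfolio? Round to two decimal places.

7.09%

Both satisfy E(R) = R_f + β·MRP, so the slope of the SML is
MRP = (9.50% − 6.25%) / (1.66 − 0.77) = 3.25% / 0.89 = 3.6517%
R_f = E(R_Farrow) − β_Farrow·MRP = 6.25% − 0.77 × 3.6517% = 3.4382%
E(R_m) = R_f + MRP = 3.4382% + 3.6517% = 7.09%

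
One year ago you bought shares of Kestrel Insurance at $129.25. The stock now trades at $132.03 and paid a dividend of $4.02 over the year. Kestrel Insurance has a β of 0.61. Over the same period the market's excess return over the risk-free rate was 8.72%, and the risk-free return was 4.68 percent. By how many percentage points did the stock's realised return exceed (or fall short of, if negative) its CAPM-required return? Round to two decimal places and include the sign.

-4.74%

Realised HPR = (P1 + D1 − P0) / P0 = (132.03 + 4.02 − 129.25) / 129.25 = 6.80 / 129.25 = 5.2611%
CAPM required = R_f + β·MRP = 4.68% + 0.61 × 8.72% = 9.9992%
α = realised − required = 5.2611% − 9.9992% = -4.74%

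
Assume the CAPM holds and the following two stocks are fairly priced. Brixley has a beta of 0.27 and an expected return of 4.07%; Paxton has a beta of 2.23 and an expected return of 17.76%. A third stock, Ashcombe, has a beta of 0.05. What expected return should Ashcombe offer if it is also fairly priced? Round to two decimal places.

2.53%

MRP (SML slope) = (17.76% − 4.07%) / (2.23 − 0.27) = 13.69% / 1.96 = 6.9847%
R_f (intercept) = 4.07% − 0.27 × 6.9847% = 2.1841%
E(R_Ashcombe) = R_f + β × MRP = 2.1841% + 0.05 × 6.9847% = 2.53%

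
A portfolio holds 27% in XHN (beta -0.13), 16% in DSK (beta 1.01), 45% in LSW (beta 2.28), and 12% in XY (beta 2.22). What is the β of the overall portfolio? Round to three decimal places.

1.419

β_P = Σ w_i β_i = 0.27×-0.13 + 0.16×1.01 + 0.45×2.28 + 0.12×2.22 = 1.4189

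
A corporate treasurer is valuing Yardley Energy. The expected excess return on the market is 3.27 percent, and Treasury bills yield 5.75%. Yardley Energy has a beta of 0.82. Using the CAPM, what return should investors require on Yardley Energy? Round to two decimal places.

8.43%

E(R) = R_f + β × MRP = 5.75% + 0.82 × 3.27% = 8.43%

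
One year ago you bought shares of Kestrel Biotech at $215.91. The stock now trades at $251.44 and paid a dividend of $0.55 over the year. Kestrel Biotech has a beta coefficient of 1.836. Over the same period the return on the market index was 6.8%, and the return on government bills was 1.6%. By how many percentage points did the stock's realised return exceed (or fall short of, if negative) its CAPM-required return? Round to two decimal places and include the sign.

+5.56%

Realised HPR = (P1 + D1 − P0) / P0 = (251.44 + 0.55 − 215.91) / 215.91 = 36.08 / 215.91 = 16.7107%
MRP = 6.8% − 1.6% = 5.20%
CAPM required = R_f + β·MRP = 1.6% + 1.836 × 5.2% = 11.1472%
α = realised − required = 16.7107% − 11.1472% = +5.56%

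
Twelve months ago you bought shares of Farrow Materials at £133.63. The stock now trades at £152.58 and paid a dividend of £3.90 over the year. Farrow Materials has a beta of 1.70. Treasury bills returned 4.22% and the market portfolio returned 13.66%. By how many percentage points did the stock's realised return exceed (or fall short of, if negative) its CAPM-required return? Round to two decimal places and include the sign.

Realised HPR = (P1 + D1 − P0) / P0 = (152.58 + 3.90 − 133.63) / 133.63 = 22.85 / 133.63 = 17.0995%
MRP = 13.66% − 4.22% = 9.44%
CAPM required = R_f + β·MRP = 4.22% + 1.70 × 9.44% = 20.2680%
α = realised − required = 17.0995% − 20.2680% = -3.17%

-3.17%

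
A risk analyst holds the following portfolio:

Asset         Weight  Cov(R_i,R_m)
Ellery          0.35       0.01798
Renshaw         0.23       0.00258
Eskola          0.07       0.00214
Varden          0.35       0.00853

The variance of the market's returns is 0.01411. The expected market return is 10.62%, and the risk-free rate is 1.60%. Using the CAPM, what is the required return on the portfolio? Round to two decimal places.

β_Ellery = 0.01798 / 0.01411 = 1.2743
β_Renshaw = 0.00258 / 0.01411 = 0.1828
β_Eskola = 0.00214 / 0.01411 = 0.1517
β_Varden = 0.00853 / 0.01411 = 0.6045
β_P = Σ w_i β_i = 0.35×1.2743 + 0.23×0.1828 + 0.07×0.1517 + 0.35×0.6045 = 0.7102
MRP = 10.62% − 1.60% = 9.02%
E(R_P) = R_f + β_P × MRP = 1.60% + 0.7102 × 9.02% = 8.01%

8.01%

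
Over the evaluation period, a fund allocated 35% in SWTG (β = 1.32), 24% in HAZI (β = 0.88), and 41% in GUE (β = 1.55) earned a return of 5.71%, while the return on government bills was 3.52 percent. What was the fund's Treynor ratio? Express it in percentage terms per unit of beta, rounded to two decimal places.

1.67%

β_P = 0.35×1.32 + 0.24×0.88 + 0.41×1.55 = 1.3087
Treynor = (R_P − R_f) / β_P = (5.71% − 3.52%) / 1.3087 = 2.19% / 1.3087 = 1.67%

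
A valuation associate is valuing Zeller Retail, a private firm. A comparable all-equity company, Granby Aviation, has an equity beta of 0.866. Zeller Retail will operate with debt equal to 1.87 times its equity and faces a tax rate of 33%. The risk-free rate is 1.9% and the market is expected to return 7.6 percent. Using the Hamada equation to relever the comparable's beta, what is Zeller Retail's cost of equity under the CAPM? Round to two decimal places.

β_L = β_U × [1 + (1 − t)(D/E)] = 0.866 × [1 + (1 − 0.33) × 1.87]
    = 0.866 × [1 + 0.67 × 1.87] = 0.866 × 2.2529 = 1.9510
MRP = 7.6% − 1.9% = 5.70%
E(R) = R_f + β_L × MRP = 1.9% + 1.9510 × 5.7% = 13.02%

13.02%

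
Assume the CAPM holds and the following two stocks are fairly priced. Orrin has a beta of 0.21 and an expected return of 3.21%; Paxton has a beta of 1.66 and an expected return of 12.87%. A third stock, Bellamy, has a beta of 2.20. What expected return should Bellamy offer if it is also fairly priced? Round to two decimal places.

MRP (SML slope) = (12.87% − 3.21%) / (1.66 − 0.21) = 9.66% / 1.45 = 6.6621%
R_f (intercept) = 3.21% − 0.21 × 6.6621% = 1.8110%
E(R_Bellamy) = R_f + β × MRP = 1.8110% + 2.20 × 6.6621% = 16.47%

16.47%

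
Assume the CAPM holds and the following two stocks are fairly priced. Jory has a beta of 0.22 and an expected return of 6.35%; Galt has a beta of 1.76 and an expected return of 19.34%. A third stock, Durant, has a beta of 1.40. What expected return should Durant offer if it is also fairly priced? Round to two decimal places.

16.30%

MRP (SML slope) = (19.34% − 6.35%) / (1.76 − 0.22) = 12.99% / 1.54 = 8.4351%
R_f (intercept) = 6.35% − 0.22 × 8.4351% = 4.4943%
E(R_Durant) = R_f + β × MRP = 4.4943% + 1.40 × 8.4351% = 16.30%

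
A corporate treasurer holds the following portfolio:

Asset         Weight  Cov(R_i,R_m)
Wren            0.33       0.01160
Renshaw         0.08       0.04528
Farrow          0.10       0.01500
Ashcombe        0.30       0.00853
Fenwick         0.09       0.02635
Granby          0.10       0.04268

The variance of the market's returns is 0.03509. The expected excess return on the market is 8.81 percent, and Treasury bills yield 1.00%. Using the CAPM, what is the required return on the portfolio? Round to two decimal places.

β_Wren = 0.01160 / 0.03509 = 0.3306
β_Renshaw = 0.04528 / 0.03509 = 1.2904
β_Farrow = 0.01500 / 0.03509 = 0.4275
β_Ashcombe = 0.00853 / 0.03509 = 0.2431
β_Fenwick = 0.02635 / 0.03509 = 0.7509
β_Granby = 0.04268 / 0.03509 = 1.2163
β_P = Σ w_i β_i = 0.33×0.3306 + 0.08×1.2904 + 0.10×0.4275 + 0.30×0.2431 + 0.09×0.7509 + 0.10×1.2163 = 0.5172
E(R_P) = R_f + β_P × MRP = 1.00% + 0.5172 × 8.81% = 5.56%

5.56%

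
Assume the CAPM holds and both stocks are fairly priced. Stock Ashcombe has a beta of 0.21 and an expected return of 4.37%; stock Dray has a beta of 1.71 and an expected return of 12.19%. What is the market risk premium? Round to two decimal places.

5.21%

Both satisfy E(R) = R_f + β·MRP, so the slope of the SML is
MRP = (12.19% − 4.37%) / (1.71 − 0.21) = 7.82% / 1.50 = 5.2133%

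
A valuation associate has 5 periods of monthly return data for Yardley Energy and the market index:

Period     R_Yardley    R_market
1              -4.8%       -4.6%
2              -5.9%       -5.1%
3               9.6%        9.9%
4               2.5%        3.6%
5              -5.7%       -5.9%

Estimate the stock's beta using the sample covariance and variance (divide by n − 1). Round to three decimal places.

Mean R_i = (-4.8 − 5.9 + 9.6 + 2.5 − 5.7) / 5 = -0.8600%
Mean R_m = (-4.6 − 5.1 + 9.9 + 3.6 − 5.9) / 5 = -0.4200%
Σ(R_i − R̄_i)(R_m − R̄_m) = 188.0340  ⇒  Cov = 188.0340 / 4 = 47.0085
Σ(R_m − R̄_m)² = 192.0680  ⇒  Var(R_m) = 192.0680 / 4 = 48.0170
β = Cov / Var(R_m) = 47.0085 / 48.0170 = 0.9790

0.979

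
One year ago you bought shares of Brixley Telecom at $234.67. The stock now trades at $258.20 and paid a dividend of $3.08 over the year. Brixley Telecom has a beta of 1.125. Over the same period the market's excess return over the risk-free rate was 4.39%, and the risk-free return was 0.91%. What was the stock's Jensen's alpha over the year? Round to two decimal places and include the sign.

+5.49%

Realised HPR = (P1 + D1 − P0) / P0 = (258.20 + 3.08 − 234.67) / 234.67 = 26.61 / 234.67 = 11.3393%
CAPM required = R_f + β·MRP = 0.91% + 1.125 × 4.39% = 5.84875%
α = realised − required = 11.3393% − 5.84875% = +5.49%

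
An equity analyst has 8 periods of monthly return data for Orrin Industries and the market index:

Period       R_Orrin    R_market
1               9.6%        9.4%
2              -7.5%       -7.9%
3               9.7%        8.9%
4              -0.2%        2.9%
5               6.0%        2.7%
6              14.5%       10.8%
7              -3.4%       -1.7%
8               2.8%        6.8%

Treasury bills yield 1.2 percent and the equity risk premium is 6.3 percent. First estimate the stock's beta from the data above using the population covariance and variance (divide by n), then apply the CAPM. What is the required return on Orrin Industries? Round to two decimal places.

Mean R_i = (9.6 − 7.5 + 9.7 − 0.2 + 6.0 + 14.5 − 3.4 + 2.8) / 8 = 3.9375%
Mean R_m = (9.4 − 7.9 + 8.9 + 2.9 + 2.7 + 10.8 − 1.7 + 6.8) / 8 = 3.9875%
Σ(R_i − R̄_i)(R_m − R̄_m) = 307.2538  ⇒  Cov = 307.2538 / 8 = 38.4067
Σ(R_m − R̄_m)² = 284.2488  ⇒  Var(R_m) = 284.2488 / 8 = 35.5311
β = Cov / Var(R_m) = 38.4067 / 35.5311 = 1.0809
E(R) = R_f + β × MRP = 1.2% + 1.0809 × 6.3% = 8.01%

8.01%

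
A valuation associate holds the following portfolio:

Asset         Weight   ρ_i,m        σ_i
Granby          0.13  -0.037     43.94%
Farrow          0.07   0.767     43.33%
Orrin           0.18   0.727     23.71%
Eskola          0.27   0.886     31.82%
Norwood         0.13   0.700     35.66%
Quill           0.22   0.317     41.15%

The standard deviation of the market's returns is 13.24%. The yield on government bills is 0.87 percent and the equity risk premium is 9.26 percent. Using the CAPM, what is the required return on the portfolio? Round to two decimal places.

β_Granby = -0.037 × 43.94% / 13.24% = -0.1228
β_Farrow = 0.767 × 43.33% / 13.24% = 2.5101
β_Orrin = 0.727 × 23.71% / 13.24% = 1.3019
β_Eskola = 0.886 × 31.82% / 13.24% = 2.1293
β_Norwood = 0.700 × 35.66% / 13.24% = 1.8853
β_Quill = 0.317 × 41.15% / 13.24% = 0.9852
β_P = Σ w_i β_i = 0.13×-0.1228 + 0.07×2.5101 + 0.18×1.3019 + 0.27×2.1293 + 0.13×1.8853 + 0.22×0.9852 = 1.4308
E(R_P) = R_f + β_P × MRP = 0.87% + 1.4308 × 9.26% = 14.12%

14.12%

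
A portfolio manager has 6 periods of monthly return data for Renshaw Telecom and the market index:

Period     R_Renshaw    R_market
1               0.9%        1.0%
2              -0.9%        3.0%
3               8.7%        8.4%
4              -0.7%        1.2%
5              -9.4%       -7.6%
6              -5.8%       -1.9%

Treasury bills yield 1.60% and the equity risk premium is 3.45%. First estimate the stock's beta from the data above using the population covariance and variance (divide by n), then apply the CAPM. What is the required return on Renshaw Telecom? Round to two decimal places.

Mean R_i = (0.9 − 0.9 + 8.7 − 0.7 − 9.4 − 5.8) / 6 = -1.2000%
Mean R_m = (1.0 + 3.0 + 8.4 + 1.2 − 7.6 − 1.9) / 6 = 0.6833%
Σ(R_i − R̄_i)(R_m − R̄_m) = 157.8200  ⇒  Cov = 157.8200 / 6 = 26.3033
Σ(R_m − R̄_m)² = 140.5683  ⇒  Var(R_m) = 140.5683 / 6 = 23.4281
β = Cov / Var(R_m) = 26.3033 / 23.4281 = 1.1227
E(R) = R_f + β × MRP = 1.60% + 1.1227 × 3.45% = 5.47%

5.47%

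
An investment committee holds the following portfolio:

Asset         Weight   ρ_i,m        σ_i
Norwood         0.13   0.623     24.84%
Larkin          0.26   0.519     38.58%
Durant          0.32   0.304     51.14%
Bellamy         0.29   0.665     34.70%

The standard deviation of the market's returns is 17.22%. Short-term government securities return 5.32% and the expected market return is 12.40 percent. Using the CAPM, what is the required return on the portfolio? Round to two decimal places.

β_Norwood = 0.623 × 24.84% / 17.22% = 0.8987
β_Larkin = 0.519 × 38.58% / 17.22% = 1.1628
β_Durant = 0.304 × 51.14% / 17.22% = 0.9028
β_Bellamy = 0.665 × 34.70% / 17.22% = 1.3400
β_P = Σ w_i β_i = 0.13×0.8987 + 0.26×1.1628 + 0.32×0.9028 + 0.29×1.3400 = 1.0967
MRP = 12.40% − 5.32% = 7.08%
E(R_P) = R_f + β_P × MRP = 5.32% + 1.0967 × 7.08% = 13.08%

13.08%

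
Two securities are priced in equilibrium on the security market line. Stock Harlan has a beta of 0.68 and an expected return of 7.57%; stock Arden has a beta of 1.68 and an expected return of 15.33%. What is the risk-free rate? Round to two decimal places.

2.29%

Both satisfy E(R) = R_f + β·MRP, so the slope of the SML is
MRP = (15.33% − 7.57%) / (1.68 − 0.68) = 7.76% / 1.00 = 7.7600%
R_f = E(R_Harlan) − β_Harlan·MRP = 7.57% − 0.68 × 7.7600% = 2.2932%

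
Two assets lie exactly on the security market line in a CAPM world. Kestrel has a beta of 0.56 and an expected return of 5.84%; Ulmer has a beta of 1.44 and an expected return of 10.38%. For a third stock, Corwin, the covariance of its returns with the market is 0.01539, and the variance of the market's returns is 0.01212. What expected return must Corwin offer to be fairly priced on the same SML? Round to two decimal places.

9.50%

MRP = (10.38% − 5.84%) / (1.44 − 0.56) = 5.1591%
R_f = 5.84% − 0.56 × 5.1591% = 2.9509%
β_Corwin = Cov / Var(R_m) = 0.01539 / 0.01212 = 1.2698
E(R_Corwin) = R_f + β × MRP = 2.9509% + 1.2698 × 5.1591% = 9.50%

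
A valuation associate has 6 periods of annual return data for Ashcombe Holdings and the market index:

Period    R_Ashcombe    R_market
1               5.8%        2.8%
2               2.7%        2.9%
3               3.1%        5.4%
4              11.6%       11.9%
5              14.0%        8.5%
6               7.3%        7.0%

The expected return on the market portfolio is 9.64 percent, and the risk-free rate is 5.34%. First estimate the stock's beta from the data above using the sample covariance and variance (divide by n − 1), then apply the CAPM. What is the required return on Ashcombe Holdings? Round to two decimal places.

9.79%

Mean R_i = (5.8 + 2.7 + 3.1 + 11.6 + 14.0 + 7.3) / 6 = 7.4167%
Mean R_m = (2.8 + 2.9 + 5.4 + 11.9 + 8.5 + 7.0) / 6 = 6.4167%
Σ(R_i − R̄_i)(R_m − R̄_m) = 63.4083  ⇒  Cov = 63.4083 / 5 = 12.6817
Σ(R_m − R̄_m)² = 61.2283  ⇒  Var(R_m) = 61.2283 / 5 = 12.2457
β = Cov / Var(R_m) = 12.6817 / 12.2457 = 1.0356
MRP = 9.64% − 5.34% = 4.30%
E(R) = R_f + β × MRP = 5.34% + 1.0356 × 4.30% = 9.79%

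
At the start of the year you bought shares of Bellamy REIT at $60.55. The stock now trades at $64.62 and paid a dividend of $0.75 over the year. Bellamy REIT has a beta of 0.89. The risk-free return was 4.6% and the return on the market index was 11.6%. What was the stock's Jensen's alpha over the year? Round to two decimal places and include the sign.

-2.87%

Realised HPR = (P1 + D1 − P0) / P0 = (64.62 + 0.75 − 60.55) / 60.55 = 4.82 / 60.55 = 7.9604%
MRP = 11.6% − 4.6% = 7.00%
CAPM required = R_f + β·MRP = 4.6% + 0.89 × 7.0% = 10.8300%
α = realised − required = 7.9604% − 10.8300% = -2.87%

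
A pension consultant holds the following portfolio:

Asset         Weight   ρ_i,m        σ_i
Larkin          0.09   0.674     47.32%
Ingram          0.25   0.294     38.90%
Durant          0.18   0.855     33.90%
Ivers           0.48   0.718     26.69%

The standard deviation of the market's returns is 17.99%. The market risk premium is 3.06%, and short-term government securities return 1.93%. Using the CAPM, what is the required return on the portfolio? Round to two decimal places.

β_Larkin = 0.674 × 47.32% / 17.99% = 1.7729
β_Ingram = 0.294 × 38.90% / 17.99% = 0.6357
β_Durant = 0.855 × 33.90% / 17.99% = 1.6111
β_Ivers = 0.718 × 26.69% / 17.99% = 1.0652
β_P = Σ w_i β_i = 0.09×1.7729 + 0.25×0.6357 + 0.18×1.6111 + 0.48×1.0652 = 1.1198
E(R_P) = R_f + β_P × MRP = 1.93% + 1.1198 × 3.06% = 5.36%

5.36%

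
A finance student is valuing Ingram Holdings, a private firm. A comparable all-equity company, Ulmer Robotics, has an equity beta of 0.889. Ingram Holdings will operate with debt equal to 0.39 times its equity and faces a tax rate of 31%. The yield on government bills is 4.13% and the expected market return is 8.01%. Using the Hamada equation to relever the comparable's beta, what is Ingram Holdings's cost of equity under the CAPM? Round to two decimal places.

β_L = β_U × [1 + (1 − t)(D/E)] = 0.889 × [1 + (1 − 0.31) × 0.39]
    = 0.889 × [1 + 0.69 × 0.39] = 0.889 × 1.2691 = 1.1282
MRP = 8.01% − 4.13% = 3.88%
E(R) = R_f + β_L × MRP = 4.13% + 1.1282 × 3.88% = 8.51%

8.51%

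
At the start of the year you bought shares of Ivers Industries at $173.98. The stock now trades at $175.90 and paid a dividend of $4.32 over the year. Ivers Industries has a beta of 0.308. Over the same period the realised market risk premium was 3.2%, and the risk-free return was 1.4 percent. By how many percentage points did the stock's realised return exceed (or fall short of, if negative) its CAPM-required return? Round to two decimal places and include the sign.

Realised HPR = (P1 + D1 − P0) / P0 = (175.90 + 4.32 − 173.98) / 173.98 = 6.24 / 173.98 = 3.5866%
CAPM required = R_f + β·MRP = 1.4% + 0.308 × 3.2% = 2.3856%
α = realised − required = 3.5866% − 2.3856% = +1.20%

+1.20%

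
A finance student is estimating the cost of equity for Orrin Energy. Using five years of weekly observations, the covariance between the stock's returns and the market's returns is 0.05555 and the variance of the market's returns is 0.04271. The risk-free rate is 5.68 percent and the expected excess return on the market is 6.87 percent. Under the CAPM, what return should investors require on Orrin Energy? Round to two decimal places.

β = Cov(R_i, R_m) / Var(R_m) = 0.05555 / 0.04271 = 1.3006
E(R) = R_f + β × MRP = 5.68% + 1.3006 × 6.87% = 14.62%

14.62%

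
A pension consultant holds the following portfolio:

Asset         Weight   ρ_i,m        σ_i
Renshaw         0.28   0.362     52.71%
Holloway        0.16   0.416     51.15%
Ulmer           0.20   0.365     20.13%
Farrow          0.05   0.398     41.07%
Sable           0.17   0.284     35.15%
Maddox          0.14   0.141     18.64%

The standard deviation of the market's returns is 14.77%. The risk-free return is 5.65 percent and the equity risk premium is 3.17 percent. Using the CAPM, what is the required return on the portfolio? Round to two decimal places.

β_Renshaw = 0.362 × 52.71% / 14.77% = 1.2919
β_Holloway = 0.416 × 51.15% / 14.77% = 1.4406
β_Ulmer = 0.365 × 20.13% / 14.77% = 0.4975
β_Farrow = 0.398 × 41.07% / 14.77% = 1.1067
β_Sable = 0.284 × 35.15% / 14.77% = 0.6759
β_Maddox = 0.141 × 18.64% / 14.77% = 0.1779
β_P = Σ w_i β_i = 0.28×1.2919 + 0.16×1.4406 + 0.20×0.4975 + 0.05×1.1067 + 0.17×0.6759 + 0.14×0.1779 = 0.8869
E(R_P) = R_f + β_P × MRP = 5.65% + 0.8869 × 3.17% = 8.46%

8.46%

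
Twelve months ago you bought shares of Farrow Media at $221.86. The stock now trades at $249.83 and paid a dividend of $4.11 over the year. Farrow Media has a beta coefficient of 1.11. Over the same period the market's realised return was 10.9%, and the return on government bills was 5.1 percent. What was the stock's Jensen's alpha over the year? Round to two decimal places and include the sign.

Realised HPR = (P1 + D1 − P0) / P0 = (249.83 + 4.11 − 221.86) / 221.86 = 32.08 / 221.86 = 14.4596%
MRP = 10.9% − 5.1% = 5.80%
CAPM required = R_f + β·MRP = 5.1% + 1.11 × 5.8% = 11.5380%
α = realised − required = 14.4596% − 11.5380% = +2.92%

+2.92%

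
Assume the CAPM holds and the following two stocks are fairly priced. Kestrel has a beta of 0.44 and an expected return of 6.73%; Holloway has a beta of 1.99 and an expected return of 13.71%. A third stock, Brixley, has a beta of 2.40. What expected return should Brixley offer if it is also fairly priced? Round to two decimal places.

MRP (SML slope) = (13.71% − 6.73%) / (1.99 − 0.44) = 6.98% / 1.55 = 4.5032%
R_f (intercept) = 6.73% − 0.44 × 4.5032% = 4.7486%
E(R_Brixley) = R_f + β × MRP = 4.7486% + 2.40 × 4.5032% = 15.56%

15.56%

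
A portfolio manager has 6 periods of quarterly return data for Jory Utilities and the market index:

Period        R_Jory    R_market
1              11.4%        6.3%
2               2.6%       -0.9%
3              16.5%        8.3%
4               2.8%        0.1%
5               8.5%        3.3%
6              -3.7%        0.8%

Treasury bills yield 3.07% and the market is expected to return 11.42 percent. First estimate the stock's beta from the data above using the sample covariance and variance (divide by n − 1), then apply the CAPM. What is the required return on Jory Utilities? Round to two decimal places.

Mean R_i = (11.4 + 2.6 + 16.5 + 2.8 + 8.5 − 3.7) / 6 = 6.3500%
Mean R_m = (6.3 − 0.9 + 8.3 + 0.1 + 3.3 + 0.8) / 6 = 2.9833%
Σ(R_i − R̄_i)(R_m − R̄_m) = 118.1350  ⇒  Cov = 118.1350 / 5 = 23.6270
Σ(R_m − R̄_m)² = 67.5283  ⇒  Var(R_m) = 67.5283 / 5 = 13.5057
β = Cov / Var(R_m) = 23.6270 / 13.5057 = 1.7494
MRP = 11.42% − 3.07% = 8.35%
E(R) = R_f + β × MRP = 3.07% + 1.7494 × 8.35% = 17.68%

17.68%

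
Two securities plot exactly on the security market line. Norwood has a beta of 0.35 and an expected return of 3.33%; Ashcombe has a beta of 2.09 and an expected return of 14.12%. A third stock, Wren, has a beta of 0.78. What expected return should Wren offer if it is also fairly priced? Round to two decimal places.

MRP (SML slope) = (14.12% − 3.33%) / (2.09 − 0.35) = 10.79% / 1.74 = 6.2011%
R_f (intercept) = 3.33% − 0.35 × 6.2011% = 1.1596%
E(R_Wren) = R_f + β × MRP = 1.1596% + 0.78 × 6.2011% = 6.00%

6.00%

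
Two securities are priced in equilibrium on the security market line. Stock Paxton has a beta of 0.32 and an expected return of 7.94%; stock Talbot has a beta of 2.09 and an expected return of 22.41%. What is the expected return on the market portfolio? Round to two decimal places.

13.50%

Both satisfy E(R) = R_f + β·MRP, so the slope of the SML is
MRP = (22.41% − 7.94%) / (2.09 − 0.32) = 14.47% / 1.77 = 8.1751%
R_f = E(R_Paxton) − β_Paxton·MRP = 7.94% − 0.32 × 8.1751% = 5.3240%
E(R_m) = R_f + MRP = 5.3240% + 8.1751% = 13.50%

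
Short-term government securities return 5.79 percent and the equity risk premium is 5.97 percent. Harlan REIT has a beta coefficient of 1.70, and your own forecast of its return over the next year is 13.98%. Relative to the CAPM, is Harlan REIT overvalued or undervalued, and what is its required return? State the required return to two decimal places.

Overvalued; required return 15.94%

Required return = R_f + β·MRP = 5.79% + 1.70 × 5.97% = 15.94%
Forecast 13.98% < required 15.94% → the stock plots below the SML → overvalued.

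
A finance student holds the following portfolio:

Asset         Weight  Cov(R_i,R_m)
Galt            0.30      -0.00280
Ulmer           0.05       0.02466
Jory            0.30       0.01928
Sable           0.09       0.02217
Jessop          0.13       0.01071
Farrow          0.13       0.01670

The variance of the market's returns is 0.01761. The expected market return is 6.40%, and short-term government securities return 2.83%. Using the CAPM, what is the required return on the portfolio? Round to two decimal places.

5.21%

β_Galt = -0.00280 / 0.01761 = -0.1590
β_Ulmer = 0.02466 / 0.01761 = 1.4003
β_Jory = 0.01928 / 0.01761 = 1.0948
β_Sable = 0.02217 / 0.01761 = 1.2589
β_Jessop = 0.01071 / 0.01761 = 0.6082
β_Farrow = 0.01670 / 0.01761 = 0.9483
β_P = Σ w_i β_i = 0.30×-0.1590 + 0.05×1.4003 + 0.30×1.0948 + 0.09×1.2589 + 0.13×0.6082 + 0.13×0.9483 = 0.6664
MRP = 6.40% − 2.83% = 3.57%
E(R_P) = R_f + β_P × MRP = 2.83% + 0.6664 × 3.57% = 5.21%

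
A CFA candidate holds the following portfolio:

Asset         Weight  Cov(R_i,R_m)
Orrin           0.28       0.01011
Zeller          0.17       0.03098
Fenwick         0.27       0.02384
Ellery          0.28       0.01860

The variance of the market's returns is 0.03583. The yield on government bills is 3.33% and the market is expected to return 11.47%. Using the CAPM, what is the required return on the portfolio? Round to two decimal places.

7.82%

β_Orrin = 0.01011 / 0.03583 = 0.2822
β_Zeller = 0.03098 / 0.03583 = 0.8646
β_Fenwick = 0.02384 / 0.03583 = 0.6654
β_Ellery = 0.01860 / 0.03583 = 0.5191
β_P = Σ w_i β_i = 0.28×0.2822 + 0.17×0.8646 + 0.27×0.6654 + 0.28×0.5191 = 0.5510
MRP = 11.47% − 3.33% = 8.14%
E(R_P) = R_f + β_P × MRP = 3.33% + 0.5510 × 8.14% = 7.82%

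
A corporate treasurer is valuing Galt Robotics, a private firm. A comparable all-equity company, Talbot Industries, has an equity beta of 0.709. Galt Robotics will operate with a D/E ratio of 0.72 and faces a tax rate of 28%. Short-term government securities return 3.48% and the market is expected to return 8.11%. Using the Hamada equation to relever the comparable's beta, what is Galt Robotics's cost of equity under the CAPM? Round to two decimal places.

8.46%

β_L = β_U × [1 + (1 − t)(D/E)] = 0.709 × [1 + (1 − 0.28) × 0.72]
    = 0.709 × [1 + 0.72 × 0.72] = 0.709 × 1.5184 = 1.0765
MRP = 8.11% − 3.48% = 4.63%
E(R) = R_f + β_L × MRP = 3.48% + 1.0765 × 4.63% = 8.46%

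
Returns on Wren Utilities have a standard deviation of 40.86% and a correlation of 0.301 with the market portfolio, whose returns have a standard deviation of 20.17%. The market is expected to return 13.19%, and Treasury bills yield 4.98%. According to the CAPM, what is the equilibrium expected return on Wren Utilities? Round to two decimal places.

9.99%

β = ρ × σ_i / σ_m = 0.301 × 40.86% / 20.17% = 0.6098
MRP = 13.19% − 4.98% = 8.21%
E(R) = 4.98% + 0.6098 × 8.21% = 9.99%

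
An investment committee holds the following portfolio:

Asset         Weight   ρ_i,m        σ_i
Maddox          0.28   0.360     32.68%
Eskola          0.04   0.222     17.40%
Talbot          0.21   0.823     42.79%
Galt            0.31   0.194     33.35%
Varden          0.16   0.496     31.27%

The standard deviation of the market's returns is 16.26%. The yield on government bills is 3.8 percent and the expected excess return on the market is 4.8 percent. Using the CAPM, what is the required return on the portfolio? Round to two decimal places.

β_Maddox = 0.360 × 32.68% / 16.26% = 0.7235
β_Eskola = 0.222 × 17.40% / 16.26% = 0.2376
β_Talbot = 0.823 × 42.79% / 16.26% = 2.1658
β_Galt = 0.194 × 33.35% / 16.26% = 0.3979
β_Varden = 0.496 × 31.27% / 16.26% = 0.9539
β_P = Σ w_i β_i = 0.28×0.7235 + 0.04×0.2376 + 0.21×2.1658 + 0.31×0.3979 + 0.16×0.9539 = 0.9429
E(R_P) = R_f + β_P × MRP = 3.8% + 0.9429 × 4.8% = 8.33%

8.33%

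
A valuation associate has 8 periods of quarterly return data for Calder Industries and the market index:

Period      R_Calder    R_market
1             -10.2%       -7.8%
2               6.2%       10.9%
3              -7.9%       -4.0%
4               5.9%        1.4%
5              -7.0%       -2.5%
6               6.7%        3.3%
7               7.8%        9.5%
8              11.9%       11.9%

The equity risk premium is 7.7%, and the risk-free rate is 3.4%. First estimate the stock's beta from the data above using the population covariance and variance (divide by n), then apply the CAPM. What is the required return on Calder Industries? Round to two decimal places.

11.55%

Mean R_i = (-10.2 + 6.2 − 7.9 + 5.9 − 7.0 + 6.7 + 7.8 + 11.9) / 8 = 1.6750%
Mean R_m = (-7.8 + 10.9 − 4.0 + 1.4 − 2.5 + 3.3 + 9.5 + 11.9) / 8 = 2.8375%
Σ(R_i − R̄_i)(R_m − R̄_m) = 404.2975  ⇒  Cov = 404.2975 / 8 = 50.5372
Σ(R_m − R̄_m)² = 382.1988  ⇒  Var(R_m) = 382.1988 / 8 = 47.7749
β = Cov / Var(R_m) = 50.5372 / 47.7749 = 1.0578
E(R) = R_f + β × MRP = 3.4% + 1.0578 × 7.7% = 11.55%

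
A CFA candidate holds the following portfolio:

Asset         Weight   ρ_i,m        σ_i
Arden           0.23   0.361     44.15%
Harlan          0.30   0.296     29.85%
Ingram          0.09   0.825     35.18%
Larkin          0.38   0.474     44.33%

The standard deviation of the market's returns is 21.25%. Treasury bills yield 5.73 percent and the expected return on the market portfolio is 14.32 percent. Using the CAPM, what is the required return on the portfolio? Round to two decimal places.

12.57%

β_Arden = 0.361 × 44.15% / 21.25% = 0.7500
β_Harlan = 0.296 × 29.85% / 21.25% = 0.4158
β_Ingram = 0.825 × 35.18% / 21.25% = 1.3658
β_Larkin = 0.474 × 44.33% / 21.25% = 0.9888
β_P = Σ w_i β_i = 0.23×0.7500 + 0.30×0.4158 + 0.09×1.3658 + 0.38×0.9888 = 0.7959
MRP = 14.32% − 5.73% = 8.59%
E(R_P) = R_f + β_P × MRP = 5.73% + 0.7959 × 8.59% = 12.57%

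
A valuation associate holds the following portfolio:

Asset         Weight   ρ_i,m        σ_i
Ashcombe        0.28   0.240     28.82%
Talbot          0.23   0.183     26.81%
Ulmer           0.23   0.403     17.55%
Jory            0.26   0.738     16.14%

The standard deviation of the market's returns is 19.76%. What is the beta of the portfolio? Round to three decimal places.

0.394

β_Ashcombe = 0.240 × 28.82% / 19.76% = 0.3500
β_Talbot = 0.183 × 26.81% / 19.76% = 0.2483
β_Ulmer = 0.403 × 17.55% / 19.76% = 0.3579
β_Jory = 0.738 × 16.14% / 19.76% = 0.6028
β_P = Σ w_i β_i = 0.28×0.3500 + 0.23×0.2483 + 0.23×0.3579 + 0.26×0.6028 = 0.3942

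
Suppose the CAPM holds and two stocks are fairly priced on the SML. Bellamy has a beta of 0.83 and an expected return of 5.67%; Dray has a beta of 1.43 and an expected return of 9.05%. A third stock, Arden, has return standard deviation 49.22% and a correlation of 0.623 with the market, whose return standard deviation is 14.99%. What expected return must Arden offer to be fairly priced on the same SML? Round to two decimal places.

MRP = (9.05% − 5.67%) / (1.43 − 0.83) = 5.6333%
R_f = 5.67% − 0.83 × 5.6333% = 0.9944%
β_Arden = ρ·σ_i/σ_m = 0.623 × 49.22 / 14.99 = 2.0456
E(R_Arden) = R_f + β × MRP = 0.9944% + 2.0456 × 5.6333% = 12.52%

12.52%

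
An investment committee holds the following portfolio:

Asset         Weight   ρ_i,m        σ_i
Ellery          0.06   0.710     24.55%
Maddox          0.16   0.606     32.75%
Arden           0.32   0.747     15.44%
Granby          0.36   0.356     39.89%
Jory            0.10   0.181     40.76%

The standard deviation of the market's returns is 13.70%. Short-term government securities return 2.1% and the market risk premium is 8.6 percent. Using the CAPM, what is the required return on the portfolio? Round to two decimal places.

β_Ellery = 0.710 × 24.55% / 13.70% = 1.2723
β_Maddox = 0.606 × 32.75% / 13.70% = 1.4486
β_Arden = 0.747 × 15.44% / 13.70% = 0.8419
β_Granby = 0.356 × 39.89% / 13.70% = 1.0366
β_Jory = 0.181 × 40.76% / 13.70% = 0.5385
β_P = Σ w_i β_i = 0.06×1.2723 + 0.16×1.4486 + 0.32×0.8419 + 0.36×1.0366 + 0.10×0.5385 = 1.0045
E(R_P) = R_f + β_P × MRP = 2.1% + 1.0045 × 8.6% = 10.74%

10.74%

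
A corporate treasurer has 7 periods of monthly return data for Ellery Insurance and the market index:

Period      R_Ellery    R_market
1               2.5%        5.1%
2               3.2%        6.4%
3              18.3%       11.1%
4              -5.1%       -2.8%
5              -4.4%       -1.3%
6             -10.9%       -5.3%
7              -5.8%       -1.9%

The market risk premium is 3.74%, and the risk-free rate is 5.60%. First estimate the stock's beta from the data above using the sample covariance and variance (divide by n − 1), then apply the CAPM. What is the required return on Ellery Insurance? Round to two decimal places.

11.37%

Mean R_i = (2.5 + 3.2 + 18.3 − 5.1 − 4.4 − 10.9 − 5.8) / 7 = -0.3143%
Mean R_m = (5.1 + 6.4 + 11.1 − 2.8 − 1.3 − 5.3 − 1.9) / 7 = 1.6143%
Σ(R_i − R̄_i)(R_m − R̄_m) = 328.7014  ⇒  Cov = 328.7014 / 6 = 54.7836
Σ(R_m − R̄_m)² = 213.1686  ⇒  Var(R_m) = 213.1686 / 6 = 35.5281
β = Cov / Var(R_m) = 54.7836 / 35.5281 = 1.5420
E(R) = R_f + β × MRP = 5.60% + 1.5420 × 3.74% = 11.37%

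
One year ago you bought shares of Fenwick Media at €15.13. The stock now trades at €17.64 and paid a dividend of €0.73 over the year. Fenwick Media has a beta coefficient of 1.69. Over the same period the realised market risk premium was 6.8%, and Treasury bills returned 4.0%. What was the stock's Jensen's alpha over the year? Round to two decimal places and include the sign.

+5.92%

Realised HPR = (P1 + D1 − P0) / P0 = (17.64 + 0.73 − 15.13) / 15.13 = 3.24 / 15.13 = 21.4144%
CAPM required = R_f + β·MRP = 4.0% + 1.69 × 6.8% = 15.4920%
α = realised − required = 21.4144% − 15.4920% = +5.92%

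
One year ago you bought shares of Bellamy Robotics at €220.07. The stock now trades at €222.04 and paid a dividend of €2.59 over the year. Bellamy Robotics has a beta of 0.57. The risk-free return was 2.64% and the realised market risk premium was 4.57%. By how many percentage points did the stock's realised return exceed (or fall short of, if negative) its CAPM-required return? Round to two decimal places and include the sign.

-3.17%

Realised HPR = (P1 + D1 − P0) / P0 = (222.04 + 2.59 − 220.07) / 220.07 = 4.56 / 220.07 = 2.0721%
CAPM required = R_f + β·MRP = 2.64% + 0.57 × 4.57% = 5.2449%
α = realised − required = 2.0721% − 5.2449% = -3.17%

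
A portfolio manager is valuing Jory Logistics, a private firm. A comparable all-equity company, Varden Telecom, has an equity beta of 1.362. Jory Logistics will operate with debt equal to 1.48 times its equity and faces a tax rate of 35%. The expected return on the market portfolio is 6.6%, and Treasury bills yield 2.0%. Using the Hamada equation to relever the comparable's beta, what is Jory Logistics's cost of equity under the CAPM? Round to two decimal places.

β_L = β_U × [1 + (1 − t)(D/E)] = 1.362 × [1 + (1 − 0.35) × 1.48]
    = 1.362 × [1 + 0.65 × 1.48] = 1.362 × 1.9620 = 2.6722
MRP = 6.6% − 2.0% = 4.60%
E(R) = R_f + β_L × MRP = 2.0% + 2.6722 × 4.6% = 14.29%

14.29%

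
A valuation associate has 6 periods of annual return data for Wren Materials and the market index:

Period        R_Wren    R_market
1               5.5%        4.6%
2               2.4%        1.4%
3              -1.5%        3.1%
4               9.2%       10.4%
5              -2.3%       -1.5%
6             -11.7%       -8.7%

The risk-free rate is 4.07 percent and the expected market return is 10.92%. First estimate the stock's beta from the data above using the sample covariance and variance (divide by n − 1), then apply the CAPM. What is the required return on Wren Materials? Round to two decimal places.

Mean R_i = (5.5 + 2.4 − 1.5 + 9.2 − 2.3 − 11.7) / 6 = 0.2667%
Mean R_m = (4.6 + 1.4 + 3.1 + 10.4 − 1.5 − 8.7) / 6 = 1.5500%
Σ(R_i − R̄_i)(R_m − R̄_m) = 222.4500  ⇒  Cov = 222.4500 / 5 = 44.4900
Σ(R_m − R̄_m)² = 204.4150  ⇒  Var(R_m) = 204.4150 / 5 = 40.8830
β = Cov / Var(R_m) = 44.4900 / 40.8830 = 1.0882
MRP = 10.92% − 4.07% = 6.85%
E(R) = R_f + β × MRP = 4.07% + 1.0882 × 6.85% = 11.52%

11.52%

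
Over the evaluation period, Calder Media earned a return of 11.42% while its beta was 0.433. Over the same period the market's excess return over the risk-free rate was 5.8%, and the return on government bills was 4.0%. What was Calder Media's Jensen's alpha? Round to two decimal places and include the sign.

+4.91%

CAPM benchmark = R_f + β(R_m − R_f) = 4.0% + 0.433 × 5.8% = 6.5114%
α = actual − benchmark = 11.42% − 6.5114% = +4.91%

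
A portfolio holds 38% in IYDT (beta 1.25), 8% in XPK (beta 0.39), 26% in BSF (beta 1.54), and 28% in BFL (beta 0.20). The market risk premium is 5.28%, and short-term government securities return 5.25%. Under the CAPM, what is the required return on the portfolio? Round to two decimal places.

10.33%

β_P = Σ w_i β_i = 0.38×1.25 + 0.08×0.39 + 0.26×1.54 + 0.28×0.20 = 0.9626
E(R_P) = R_f + β_P × MRP = 5.25% + 0.9626 × 5.28% = 10.33%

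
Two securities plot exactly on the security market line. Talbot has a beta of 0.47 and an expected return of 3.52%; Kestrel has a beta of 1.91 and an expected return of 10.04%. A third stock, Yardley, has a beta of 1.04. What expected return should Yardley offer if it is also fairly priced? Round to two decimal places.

6.10%

MRP (SML slope) = (10.04% − 3.52%) / (1.91 − 0.47) = 6.52% / 1.44 = 4.5278%
R_f (intercept) = 3.52% − 0.47 × 4.5278% = 1.3919%
E(R_Yardley) = R_f + β × MRP = 1.3919% + 1.04 × 4.5278% = 6.10%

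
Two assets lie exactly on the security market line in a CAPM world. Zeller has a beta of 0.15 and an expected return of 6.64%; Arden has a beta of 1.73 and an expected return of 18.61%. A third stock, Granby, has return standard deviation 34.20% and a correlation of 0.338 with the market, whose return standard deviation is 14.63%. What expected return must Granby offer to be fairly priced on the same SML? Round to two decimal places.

11.49%

MRP = (18.61% − 6.64%) / (1.73 − 0.15) = 7.5759%
R_f = 6.64% − 0.15 × 7.5759% = 5.5036%
β_Granby = ρ·σ_i/σ_m = 0.338 × 34.20 / 14.63 = 0.7901
E(R_Granby) = R_f + β × MRP = 5.5036% + 0.7901 × 7.5759% = 11.49%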